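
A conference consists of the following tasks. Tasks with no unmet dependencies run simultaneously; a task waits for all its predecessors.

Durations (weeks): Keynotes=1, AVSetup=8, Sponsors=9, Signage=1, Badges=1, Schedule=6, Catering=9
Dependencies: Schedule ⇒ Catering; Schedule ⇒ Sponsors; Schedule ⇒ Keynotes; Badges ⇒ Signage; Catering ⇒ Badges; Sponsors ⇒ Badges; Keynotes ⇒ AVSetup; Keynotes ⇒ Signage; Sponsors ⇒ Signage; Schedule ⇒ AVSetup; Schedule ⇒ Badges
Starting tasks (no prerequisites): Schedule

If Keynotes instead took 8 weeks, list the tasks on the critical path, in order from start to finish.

Schedule, Keynotes, AVSetup

Baseline: Schedule→Sponsors→Badges→Signage = 6+9+1+1 = 17 → 17 weeks.
The longest path through Keynotes is only 15 weeks, so Keynotes has float 2.
Now Schedule→Keynotes→AVSetup = 6+8+8 = 22 is longest, so the finish becomes 22 weeks.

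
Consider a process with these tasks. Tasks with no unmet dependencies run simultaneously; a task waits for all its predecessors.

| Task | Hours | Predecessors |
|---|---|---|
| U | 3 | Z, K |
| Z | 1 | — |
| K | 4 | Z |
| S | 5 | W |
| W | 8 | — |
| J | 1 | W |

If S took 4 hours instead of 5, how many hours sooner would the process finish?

Baseline: W→S = 8+5 = 13 → 13 hours.
S lies on that path, so at 4 hours the path becomes 12 hours.
That remains the longest chain; total 12 hours.
Change in finish: 12 − 13 = -1 hours.

1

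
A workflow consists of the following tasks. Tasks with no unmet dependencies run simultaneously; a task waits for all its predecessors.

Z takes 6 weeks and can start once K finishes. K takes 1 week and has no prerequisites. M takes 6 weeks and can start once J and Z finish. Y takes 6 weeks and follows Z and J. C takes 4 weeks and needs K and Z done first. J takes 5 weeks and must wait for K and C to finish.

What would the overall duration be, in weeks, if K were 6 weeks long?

Actual critical path: K→Z→C→J→M = 1+6+4+5+6 = 22 ⇒ 22 weeks.
Since K is critical, the +5 change carries straight to that chain (now 27 weeks).
That remains the longest chain; total 27 weeks.

27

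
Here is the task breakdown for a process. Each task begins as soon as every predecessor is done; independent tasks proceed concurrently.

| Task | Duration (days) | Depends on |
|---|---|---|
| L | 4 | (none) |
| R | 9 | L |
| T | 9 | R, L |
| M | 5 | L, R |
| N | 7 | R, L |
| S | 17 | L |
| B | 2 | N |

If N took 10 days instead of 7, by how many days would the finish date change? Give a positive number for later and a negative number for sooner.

As given, the longest chain is L→R→N→B = 4+9+7+2 = 22, so the finish is 22 days.
N is on the critical path; changing it to 10 makes that path 25 days.
The critical path is still L→R→N→B; finish is now 25 days.
Change in finish: 25 − 22 = +3 days.

3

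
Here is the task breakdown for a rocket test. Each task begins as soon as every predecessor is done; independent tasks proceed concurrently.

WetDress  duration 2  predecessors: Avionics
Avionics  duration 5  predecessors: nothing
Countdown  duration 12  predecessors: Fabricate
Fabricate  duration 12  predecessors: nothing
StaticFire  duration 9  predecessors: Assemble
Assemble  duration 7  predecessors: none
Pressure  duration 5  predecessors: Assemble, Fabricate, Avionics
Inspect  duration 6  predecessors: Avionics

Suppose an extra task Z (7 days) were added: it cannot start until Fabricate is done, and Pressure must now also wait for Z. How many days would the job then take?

24

Originally the job takes 24 days.
With Z inserted, Pressure now waits for max(Assemble, Fabricate, Avionics, Z).
New critical path: Fabricate→Z→Pressure = 12+7+5 = 24 ⇒ 24 days.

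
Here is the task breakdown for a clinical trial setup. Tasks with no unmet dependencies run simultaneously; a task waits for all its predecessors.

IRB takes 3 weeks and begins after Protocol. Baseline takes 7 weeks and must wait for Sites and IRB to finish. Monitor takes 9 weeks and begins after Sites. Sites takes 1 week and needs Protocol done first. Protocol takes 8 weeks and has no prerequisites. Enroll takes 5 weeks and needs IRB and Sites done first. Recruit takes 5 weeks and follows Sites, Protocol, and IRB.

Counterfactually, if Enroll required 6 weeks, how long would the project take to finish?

The binding path is Protocol→IRB→Baseline = 8+3+7 = 18; finish at 18 weeks.
The longest path through Enroll is only 16 weeks, so Enroll has float 2.
That remains the longest chain; total 18 weeks.

18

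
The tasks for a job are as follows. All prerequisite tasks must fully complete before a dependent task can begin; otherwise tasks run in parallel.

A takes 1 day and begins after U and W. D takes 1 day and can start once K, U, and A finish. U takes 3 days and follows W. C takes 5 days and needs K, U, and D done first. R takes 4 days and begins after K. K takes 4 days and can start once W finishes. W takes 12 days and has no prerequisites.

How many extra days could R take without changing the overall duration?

2

W→K→D→C = 12+4+1+5 = 22 sets the makespan at 22 days.
Longest path through R: 20 days (earliest finish 20, latest finish 22).
Slack of R = 18 − 16 = 2 days.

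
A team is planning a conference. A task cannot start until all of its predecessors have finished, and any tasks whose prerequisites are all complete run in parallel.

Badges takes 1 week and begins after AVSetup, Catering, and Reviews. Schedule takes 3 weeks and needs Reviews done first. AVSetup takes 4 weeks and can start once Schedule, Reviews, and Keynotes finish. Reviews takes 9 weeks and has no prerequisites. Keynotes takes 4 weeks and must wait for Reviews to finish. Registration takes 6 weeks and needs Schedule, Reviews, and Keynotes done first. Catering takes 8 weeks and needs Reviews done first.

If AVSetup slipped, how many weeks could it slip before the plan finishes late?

1

Reviews→Keynotes→Registration = 9+4+6 = 19 sets the makespan at 19 weeks.
Longest path through AVSetup: 18 weeks (earliest finish 17, latest finish 18).
Slack of AVSetup = 14 − 13 = 1 week.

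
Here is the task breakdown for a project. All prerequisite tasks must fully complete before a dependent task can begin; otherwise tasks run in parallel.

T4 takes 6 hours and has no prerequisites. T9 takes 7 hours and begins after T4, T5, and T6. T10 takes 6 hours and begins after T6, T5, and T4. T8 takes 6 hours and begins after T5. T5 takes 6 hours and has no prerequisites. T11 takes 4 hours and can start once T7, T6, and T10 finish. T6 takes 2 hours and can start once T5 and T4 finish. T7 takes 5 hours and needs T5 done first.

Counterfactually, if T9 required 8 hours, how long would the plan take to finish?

Baseline: T4→T6→T10→T11 = 6+2+6+4 = 18 → 18 hours.
T9 is off the critical path — its longest chain is 15 hours, giving 3 of slack.
No other chain overtakes it, so the finish is 18 hours.

18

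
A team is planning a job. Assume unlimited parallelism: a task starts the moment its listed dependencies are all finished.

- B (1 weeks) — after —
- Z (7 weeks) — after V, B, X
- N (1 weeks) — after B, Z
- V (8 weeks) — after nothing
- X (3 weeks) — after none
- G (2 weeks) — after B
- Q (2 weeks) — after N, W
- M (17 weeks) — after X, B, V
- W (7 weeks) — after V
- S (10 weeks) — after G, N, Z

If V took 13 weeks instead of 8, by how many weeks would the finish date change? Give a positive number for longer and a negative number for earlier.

As given, the longest chain is V→Z→N→S = 8+7+1+10 = 26, so the finish is 26 weeks.
V lies on that path, so at 13 weeks the path becomes 31 weeks.
That remains the longest chain; total 31 weeks.
Change in finish: 31 − 26 = +5 weeks.

5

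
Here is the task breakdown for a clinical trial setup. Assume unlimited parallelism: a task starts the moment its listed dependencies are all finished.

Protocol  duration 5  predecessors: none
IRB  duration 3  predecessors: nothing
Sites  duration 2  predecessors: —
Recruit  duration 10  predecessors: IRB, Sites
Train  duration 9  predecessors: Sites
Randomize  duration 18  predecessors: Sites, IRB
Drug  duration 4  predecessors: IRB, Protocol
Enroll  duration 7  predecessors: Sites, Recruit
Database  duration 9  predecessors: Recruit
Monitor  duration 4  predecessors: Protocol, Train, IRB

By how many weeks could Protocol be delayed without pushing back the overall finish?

IRB→Recruit→Database = 3+10+9 = 22 sets the makespan at 22 weeks.
Protocol finishes as early as 5 and must finish by 18.
Slack of Protocol = 13 − 0 = 13 weeks.

13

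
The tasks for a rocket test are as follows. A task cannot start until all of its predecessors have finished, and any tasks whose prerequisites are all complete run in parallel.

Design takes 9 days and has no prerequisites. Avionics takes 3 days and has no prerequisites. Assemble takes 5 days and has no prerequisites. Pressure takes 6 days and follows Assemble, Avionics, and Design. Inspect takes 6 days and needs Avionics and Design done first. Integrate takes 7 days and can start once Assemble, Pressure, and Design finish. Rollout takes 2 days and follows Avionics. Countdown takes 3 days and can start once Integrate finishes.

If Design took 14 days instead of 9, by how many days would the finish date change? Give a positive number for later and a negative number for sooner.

As given, the longest chain is Design→Pressure→Integrate→Countdown = 9+6+7+3 = 25, so the finish is 25 days.
Design lies on that path, so at 14 days the path becomes 30 days.
That remains the longest chain; total 30 days.
Change in finish: 30 − 25 = +5 days.

5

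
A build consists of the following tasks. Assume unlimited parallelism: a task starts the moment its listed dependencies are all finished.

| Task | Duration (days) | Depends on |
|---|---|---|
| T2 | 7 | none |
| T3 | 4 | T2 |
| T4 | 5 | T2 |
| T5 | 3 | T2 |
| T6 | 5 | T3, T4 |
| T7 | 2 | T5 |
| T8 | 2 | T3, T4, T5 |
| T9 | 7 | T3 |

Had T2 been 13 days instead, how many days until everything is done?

24

The binding path is T2→T3→T9 = 7+4+7 = 18; finish at 18 days.
T2 lies on that path, so at 13 days the path becomes 24 days.
No other chain overtakes it, so the finish is 24 days.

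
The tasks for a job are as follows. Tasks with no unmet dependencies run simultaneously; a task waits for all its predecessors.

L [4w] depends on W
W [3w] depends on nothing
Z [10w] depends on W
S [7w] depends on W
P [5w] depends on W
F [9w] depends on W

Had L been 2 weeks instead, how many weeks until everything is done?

Critical path before the change: W→Z = 3+10 = 13 giving 13 weeks.
The longest path through L is only 7 weeks, so L has float 6.
The critical path is still W→Z; finish is now 13 weeks.

13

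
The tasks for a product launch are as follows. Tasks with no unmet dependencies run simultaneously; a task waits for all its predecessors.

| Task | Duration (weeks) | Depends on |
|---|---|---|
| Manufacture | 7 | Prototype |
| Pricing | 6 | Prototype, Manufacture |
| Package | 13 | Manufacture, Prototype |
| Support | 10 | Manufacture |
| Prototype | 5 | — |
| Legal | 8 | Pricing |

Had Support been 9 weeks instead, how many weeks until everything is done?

Baseline: Prototype→Manufacture→Pricing→Legal = 5+7+6+8 = 26 → 26 weeks.
Support has 4 weeks of float (longest path through it is 22).
That remains the longest chain; total 26 weeks.

26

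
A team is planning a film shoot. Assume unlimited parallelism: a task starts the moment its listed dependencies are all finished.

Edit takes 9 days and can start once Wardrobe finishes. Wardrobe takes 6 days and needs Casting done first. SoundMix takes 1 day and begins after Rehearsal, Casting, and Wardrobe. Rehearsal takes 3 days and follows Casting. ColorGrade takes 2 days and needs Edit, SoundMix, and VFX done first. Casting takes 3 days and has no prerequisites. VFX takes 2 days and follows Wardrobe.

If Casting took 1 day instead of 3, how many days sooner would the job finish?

The binding path is Casting→Wardrobe→Edit→ColorGrade = 3+6+9+2 = 20; finish at 20 days.
Casting is on the critical path; changing it to 1 makes that path 18 days.
No other chain overtakes it, so the finish is 18 days.
Change in finish: 18 − 20 = -2 days.

2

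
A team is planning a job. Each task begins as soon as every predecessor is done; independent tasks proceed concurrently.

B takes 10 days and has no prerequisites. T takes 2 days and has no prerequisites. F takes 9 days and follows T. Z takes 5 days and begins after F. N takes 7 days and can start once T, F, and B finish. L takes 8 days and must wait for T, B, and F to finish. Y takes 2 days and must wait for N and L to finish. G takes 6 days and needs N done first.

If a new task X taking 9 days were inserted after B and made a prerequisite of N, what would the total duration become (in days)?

32

Originally the job takes 24 days.
With X inserted, N now waits for max(T, F, B, X).
New critical path: B→X→N→G = 10+9+7+6 = 32 ⇒ 32 days.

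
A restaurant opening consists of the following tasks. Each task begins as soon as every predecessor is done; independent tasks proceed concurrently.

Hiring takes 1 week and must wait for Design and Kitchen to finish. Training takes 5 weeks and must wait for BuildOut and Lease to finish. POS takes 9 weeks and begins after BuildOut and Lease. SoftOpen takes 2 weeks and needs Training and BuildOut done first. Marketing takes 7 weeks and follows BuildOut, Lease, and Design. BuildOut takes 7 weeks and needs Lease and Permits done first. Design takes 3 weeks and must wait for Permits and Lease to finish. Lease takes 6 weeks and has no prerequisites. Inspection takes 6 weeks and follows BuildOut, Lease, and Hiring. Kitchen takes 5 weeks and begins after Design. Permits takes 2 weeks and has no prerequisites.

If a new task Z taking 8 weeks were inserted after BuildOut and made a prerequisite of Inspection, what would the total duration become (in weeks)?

Originally the schedule takes 22 weeks.
With Z inserted, Inspection now waits for max(BuildOut, Lease, Hiring, Z).
New critical path: Lease→BuildOut→Z→Inspection = 6+7+8+6 = 27 ⇒ 27 weeks.

27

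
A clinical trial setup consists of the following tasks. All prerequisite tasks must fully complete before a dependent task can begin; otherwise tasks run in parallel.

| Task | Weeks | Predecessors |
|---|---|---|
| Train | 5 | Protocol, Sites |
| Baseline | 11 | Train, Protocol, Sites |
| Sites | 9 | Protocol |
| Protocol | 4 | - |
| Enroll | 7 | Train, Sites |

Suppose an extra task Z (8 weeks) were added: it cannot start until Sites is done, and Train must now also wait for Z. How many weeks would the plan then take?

Originally the plan takes 29 weeks.
With Z inserted, Train now waits for max(Protocol, Sites, Z).
New critical path: Protocol→Sites→Z→Train→Baseline = 4+9+8+5+11 = 37 ⇒ 37 weeks.

37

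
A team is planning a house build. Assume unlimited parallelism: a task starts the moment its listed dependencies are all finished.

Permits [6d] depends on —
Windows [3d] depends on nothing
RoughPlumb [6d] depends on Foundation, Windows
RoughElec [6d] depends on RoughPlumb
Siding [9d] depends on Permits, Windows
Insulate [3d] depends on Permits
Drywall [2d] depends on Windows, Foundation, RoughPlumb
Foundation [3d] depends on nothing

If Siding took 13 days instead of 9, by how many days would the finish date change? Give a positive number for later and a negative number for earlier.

Baseline: Permits→Siding = 6+9 = 15 → 15 days.
Since Siding is critical, the +4 change carries straight to that chain (now 19 days).
The critical path is still Permits→Siding; finish is now 19 days.
Change in finish: 19 − 15 = +4 days.

4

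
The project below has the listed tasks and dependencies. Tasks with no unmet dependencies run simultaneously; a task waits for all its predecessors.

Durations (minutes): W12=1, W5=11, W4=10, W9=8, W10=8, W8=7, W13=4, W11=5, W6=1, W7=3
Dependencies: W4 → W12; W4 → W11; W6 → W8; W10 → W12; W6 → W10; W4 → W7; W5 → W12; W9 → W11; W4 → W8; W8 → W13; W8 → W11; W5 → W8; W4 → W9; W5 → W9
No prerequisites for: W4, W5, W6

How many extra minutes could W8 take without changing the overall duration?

1

The longest chain is W5→W9→W11 = 11+8+5 = 24; overall finish 24 minutes.
W8 finishes as early as 18 and must finish by 19.
Float = 24 − 23 = 1.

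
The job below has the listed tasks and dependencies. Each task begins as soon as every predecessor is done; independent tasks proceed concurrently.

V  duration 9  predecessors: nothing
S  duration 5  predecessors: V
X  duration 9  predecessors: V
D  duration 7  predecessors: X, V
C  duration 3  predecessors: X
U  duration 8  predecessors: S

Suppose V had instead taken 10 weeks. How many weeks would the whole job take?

26

Critical path before the change: V→X→D = 9+9+7 = 25 giving 25 weeks.
Since V is critical, the +1 change carries straight to that chain (now 26 weeks).
No other chain overtakes it, so the finish is 26 weeks.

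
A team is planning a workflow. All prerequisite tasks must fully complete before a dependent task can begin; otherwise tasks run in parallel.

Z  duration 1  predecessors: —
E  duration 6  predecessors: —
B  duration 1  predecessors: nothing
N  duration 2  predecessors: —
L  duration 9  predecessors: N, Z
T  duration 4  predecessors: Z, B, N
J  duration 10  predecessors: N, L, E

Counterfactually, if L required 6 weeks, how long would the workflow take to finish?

18

As given, the longest chain is N→L→J = 2+9+10 = 21, so the finish is 21 weeks.
L lies on that path, so at 6 weeks the path becomes 18 weeks.
No other chain overtakes it, so the finish is 18 weeks.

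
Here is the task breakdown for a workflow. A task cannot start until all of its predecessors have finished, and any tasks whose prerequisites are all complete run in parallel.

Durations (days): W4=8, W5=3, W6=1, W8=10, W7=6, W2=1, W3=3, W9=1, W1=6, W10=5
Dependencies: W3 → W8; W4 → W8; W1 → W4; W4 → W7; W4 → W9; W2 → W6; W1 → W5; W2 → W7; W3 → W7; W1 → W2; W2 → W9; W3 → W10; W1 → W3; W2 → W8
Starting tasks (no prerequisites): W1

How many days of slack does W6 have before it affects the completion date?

16

The longest chain is W1→W4→W8 = 6+8+10 = 24; overall finish 24 days.
The longest chain containing W6 totals 8 days.
Slack of W6 = 23 − 7 = 16 days.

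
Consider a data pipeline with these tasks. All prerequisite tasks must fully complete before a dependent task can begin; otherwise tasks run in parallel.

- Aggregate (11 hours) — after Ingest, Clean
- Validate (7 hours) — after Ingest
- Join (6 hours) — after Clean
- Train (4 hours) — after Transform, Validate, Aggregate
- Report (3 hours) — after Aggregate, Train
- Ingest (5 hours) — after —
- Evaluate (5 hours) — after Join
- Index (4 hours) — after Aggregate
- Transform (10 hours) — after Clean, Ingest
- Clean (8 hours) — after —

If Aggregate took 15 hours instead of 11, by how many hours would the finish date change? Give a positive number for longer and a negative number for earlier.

The binding path is Clean→Aggregate→Train→Report = 8+11+4+3 = 26; finish at 26 hours.
Aggregate is on the critical path; changing it to 15 makes that path 30 hours.
That remains the longest chain; total 30 hours.
Change in finish: 30 − 26 = +4 hours.

4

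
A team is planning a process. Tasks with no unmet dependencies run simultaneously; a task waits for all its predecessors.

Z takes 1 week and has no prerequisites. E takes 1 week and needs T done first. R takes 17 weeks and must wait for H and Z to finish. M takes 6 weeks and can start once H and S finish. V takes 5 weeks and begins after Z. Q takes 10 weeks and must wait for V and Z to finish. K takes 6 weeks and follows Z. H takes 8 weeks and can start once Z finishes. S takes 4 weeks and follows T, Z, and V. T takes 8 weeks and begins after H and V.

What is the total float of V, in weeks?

3

The longest chain is Z→H→T→S→M = 1+8+8+4+6 = 27; overall finish 27 weeks.
The longest chain containing V totals 24 weeks.
Float = 27 − 24 = 3.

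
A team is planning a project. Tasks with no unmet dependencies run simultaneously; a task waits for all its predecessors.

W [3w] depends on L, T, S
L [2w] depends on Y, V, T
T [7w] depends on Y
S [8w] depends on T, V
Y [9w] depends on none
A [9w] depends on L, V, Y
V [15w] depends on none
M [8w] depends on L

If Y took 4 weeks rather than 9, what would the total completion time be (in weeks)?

Baseline: Y→T→L→A = 9+7+2+9 = 27 → 27 weeks.
Y is on the critical path; changing it to 4 makes that path 22 weeks.
Now V→L→A = 15+2+9 = 26 is longest, so the finish becomes 26 weeks.

26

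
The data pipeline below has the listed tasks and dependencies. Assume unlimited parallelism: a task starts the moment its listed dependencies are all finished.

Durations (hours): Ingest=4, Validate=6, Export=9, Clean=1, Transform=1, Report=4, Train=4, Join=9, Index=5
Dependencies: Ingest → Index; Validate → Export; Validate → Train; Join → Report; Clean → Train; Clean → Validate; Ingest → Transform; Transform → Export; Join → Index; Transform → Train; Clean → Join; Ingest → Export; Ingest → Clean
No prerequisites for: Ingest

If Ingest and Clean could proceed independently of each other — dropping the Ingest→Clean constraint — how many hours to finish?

Before: longest chain Ingest→Clean→Validate→Export = 4+1+6+9 = 20, finish 20.
Without Ingest→Clean, Clean's earliest start moves from 4 to 0.
The longest chain is now Clean→Validate→Export = 1+6+9 = 16, so the project takes 16 hours.

16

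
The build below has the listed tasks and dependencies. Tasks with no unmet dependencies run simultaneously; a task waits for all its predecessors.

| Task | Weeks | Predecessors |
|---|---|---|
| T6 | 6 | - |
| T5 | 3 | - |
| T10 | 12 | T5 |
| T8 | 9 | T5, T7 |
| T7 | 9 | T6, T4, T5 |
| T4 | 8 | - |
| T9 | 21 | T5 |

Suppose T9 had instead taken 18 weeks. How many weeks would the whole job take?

Critical path before the change: T4→T7→T8 = 8+9+9 = 26 giving 26 weeks.
The longest path through T9 is only 24 weeks, so T9 has float 2.
The critical path is still T4→T7→T8; finish is now 26 weeks.

26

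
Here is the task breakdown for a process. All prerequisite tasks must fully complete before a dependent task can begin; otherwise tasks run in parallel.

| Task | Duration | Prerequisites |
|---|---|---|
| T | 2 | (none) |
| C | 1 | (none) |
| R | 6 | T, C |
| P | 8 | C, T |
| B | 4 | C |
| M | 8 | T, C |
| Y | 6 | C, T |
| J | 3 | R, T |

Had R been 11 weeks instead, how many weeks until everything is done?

Critical path before the change: T→R→J = 2+6+3 = 11 giving 11 weeks.
Since R is critical, the +5 change carries straight to that chain (now 16 weeks).
The critical path is still T→R→J; finish is now 16 weeks.

16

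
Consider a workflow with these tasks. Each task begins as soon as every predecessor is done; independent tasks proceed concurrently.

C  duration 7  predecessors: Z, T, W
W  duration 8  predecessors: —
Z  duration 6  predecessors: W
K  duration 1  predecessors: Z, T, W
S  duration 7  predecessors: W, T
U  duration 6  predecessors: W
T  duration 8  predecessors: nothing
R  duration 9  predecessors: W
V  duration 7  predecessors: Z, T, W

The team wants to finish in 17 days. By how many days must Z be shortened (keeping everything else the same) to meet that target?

Current finish: 21 days; target: 17.
Z is on every critical path, so each day cut from Z cuts the finish by one (this holds down to a finish of 17).
Need 21 − 17 = 4 days off Z → Z becomes 2 days, finish becomes 17.

4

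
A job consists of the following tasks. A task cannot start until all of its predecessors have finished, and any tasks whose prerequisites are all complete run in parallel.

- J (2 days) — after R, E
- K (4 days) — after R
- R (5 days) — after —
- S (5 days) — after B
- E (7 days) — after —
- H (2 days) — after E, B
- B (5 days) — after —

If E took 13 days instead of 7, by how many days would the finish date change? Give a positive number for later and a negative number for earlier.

5

The binding path is B→S = 5+5 = 10; finish at 10 days.
E has 1 day of float (longest path through it is 9).
The binding chain switches to E→J = 13+2 = 15; finish 15 days.
Change in finish: 15 − 10 = +5 days.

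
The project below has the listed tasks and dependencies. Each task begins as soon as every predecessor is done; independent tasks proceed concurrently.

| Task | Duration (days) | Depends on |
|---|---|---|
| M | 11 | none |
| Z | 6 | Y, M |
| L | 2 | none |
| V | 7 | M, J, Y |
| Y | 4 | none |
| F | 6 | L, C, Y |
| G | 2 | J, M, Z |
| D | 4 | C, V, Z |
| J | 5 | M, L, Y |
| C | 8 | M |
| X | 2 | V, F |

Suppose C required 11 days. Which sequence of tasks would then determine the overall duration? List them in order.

M, C, F, X

Actual critical path: M→C→F→X = 11+8+6+2 = 27 ⇒ 27 days.
C lies on that path, so at 11 days the path becomes 30 days.
No other chain overtakes it, so the finish is 30 days.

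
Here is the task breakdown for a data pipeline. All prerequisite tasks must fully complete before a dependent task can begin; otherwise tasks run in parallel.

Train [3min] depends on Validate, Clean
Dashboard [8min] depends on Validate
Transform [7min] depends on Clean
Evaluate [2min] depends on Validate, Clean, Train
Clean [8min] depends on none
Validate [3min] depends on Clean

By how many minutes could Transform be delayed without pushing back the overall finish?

Critical path: Clean→Validate→Dashboard = 8+3+8 = 19, so the finish is 19 minutes.
Transform finishes as early as 15 and must finish by 19.
So Transform can slip 19 − 15 = 4 minutes.

4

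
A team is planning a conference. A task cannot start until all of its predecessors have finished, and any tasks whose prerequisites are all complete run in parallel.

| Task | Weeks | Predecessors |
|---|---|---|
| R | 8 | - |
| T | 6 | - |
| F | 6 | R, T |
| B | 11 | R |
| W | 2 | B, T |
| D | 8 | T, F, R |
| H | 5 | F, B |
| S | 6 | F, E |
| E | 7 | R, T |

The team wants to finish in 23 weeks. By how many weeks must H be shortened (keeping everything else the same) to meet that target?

1

Current finish: 24 weeks; target: 23.
H is on every critical path, so each week cut from H cuts the finish by one (this holds down to a finish of 22).
Need 24 − 23 = 1 week off H → H becomes 4 weeks, finish becomes 23.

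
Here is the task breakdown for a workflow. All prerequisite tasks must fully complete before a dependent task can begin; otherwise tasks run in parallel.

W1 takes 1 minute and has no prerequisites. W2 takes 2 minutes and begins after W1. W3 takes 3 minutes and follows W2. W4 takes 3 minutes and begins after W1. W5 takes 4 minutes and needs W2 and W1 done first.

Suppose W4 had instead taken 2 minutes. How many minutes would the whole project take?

7

Actual critical path: W1→W2→W5 = 1+2+4 = 7 ⇒ 7 minutes.
W4 is off the critical path — its longest chain is 4 minutes, giving 3 of slack.
No other chain overtakes it, so the finish is 7 minutes.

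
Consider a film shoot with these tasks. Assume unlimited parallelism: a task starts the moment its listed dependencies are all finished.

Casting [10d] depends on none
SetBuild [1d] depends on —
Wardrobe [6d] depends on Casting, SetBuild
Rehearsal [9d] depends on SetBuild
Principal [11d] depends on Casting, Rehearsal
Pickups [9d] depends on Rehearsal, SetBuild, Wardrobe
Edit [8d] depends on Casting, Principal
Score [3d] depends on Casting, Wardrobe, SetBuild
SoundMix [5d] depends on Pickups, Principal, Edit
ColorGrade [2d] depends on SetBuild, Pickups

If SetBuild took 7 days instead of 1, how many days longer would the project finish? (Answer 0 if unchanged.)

6

Critical path before the change: SetBuild→Rehearsal→Principal→Edit→SoundMix = 1+9+11+8+5 = 34 giving 34 days.
Since SetBuild is critical, the +6 change carries straight to that chain (now 40 days).
No other chain overtakes it, so the finish is 40 days.
Change in finish: 40 − 34 = +6 days.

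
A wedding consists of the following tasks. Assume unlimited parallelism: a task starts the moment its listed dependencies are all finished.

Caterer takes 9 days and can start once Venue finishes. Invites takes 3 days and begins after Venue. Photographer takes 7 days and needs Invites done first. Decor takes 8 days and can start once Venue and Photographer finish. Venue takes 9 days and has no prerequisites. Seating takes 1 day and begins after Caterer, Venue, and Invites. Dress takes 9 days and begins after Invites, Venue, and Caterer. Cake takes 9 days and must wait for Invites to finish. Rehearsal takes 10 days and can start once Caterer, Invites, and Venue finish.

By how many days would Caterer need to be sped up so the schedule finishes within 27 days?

Current finish: 28 days; target: 27.
Caterer is on every critical path, so each day cut from Caterer cuts the finish by one (this holds down to a finish of 27).
Need 28 − 27 = 1 day off Caterer → Caterer becomes 8 days, finish becomes 27.

1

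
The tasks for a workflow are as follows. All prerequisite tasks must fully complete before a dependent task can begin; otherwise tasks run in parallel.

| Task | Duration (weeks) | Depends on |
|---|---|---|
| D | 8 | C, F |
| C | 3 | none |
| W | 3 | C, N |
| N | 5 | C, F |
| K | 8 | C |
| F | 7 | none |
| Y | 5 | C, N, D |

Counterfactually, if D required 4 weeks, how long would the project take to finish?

Baseline: F→D→Y = 7+8+5 = 20 → 20 weeks.
D lies on that path, so at 4 weeks the path becomes 16 weeks.
The binding chain switches to F→N→Y = 7+5+5 = 17; finish 17 weeks.

17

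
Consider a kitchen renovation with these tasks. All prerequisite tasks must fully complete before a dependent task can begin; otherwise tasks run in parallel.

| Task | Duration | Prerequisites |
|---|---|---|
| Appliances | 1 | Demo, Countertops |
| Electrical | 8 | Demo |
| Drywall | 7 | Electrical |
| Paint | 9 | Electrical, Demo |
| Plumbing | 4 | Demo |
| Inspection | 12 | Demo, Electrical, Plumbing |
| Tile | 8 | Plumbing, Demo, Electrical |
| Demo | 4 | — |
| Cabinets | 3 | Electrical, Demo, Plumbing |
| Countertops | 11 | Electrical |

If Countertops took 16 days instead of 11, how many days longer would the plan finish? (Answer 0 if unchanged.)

5

Actual critical path: Demo→Electrical→Countertops→Appliances = 4+8+11+1 = 24 ⇒ 24 days.
Countertops is on the critical path; changing it to 16 makes that path 29 days.
That remains the longest chain; total 29 days.
Change in finish: 29 − 24 = +5 days.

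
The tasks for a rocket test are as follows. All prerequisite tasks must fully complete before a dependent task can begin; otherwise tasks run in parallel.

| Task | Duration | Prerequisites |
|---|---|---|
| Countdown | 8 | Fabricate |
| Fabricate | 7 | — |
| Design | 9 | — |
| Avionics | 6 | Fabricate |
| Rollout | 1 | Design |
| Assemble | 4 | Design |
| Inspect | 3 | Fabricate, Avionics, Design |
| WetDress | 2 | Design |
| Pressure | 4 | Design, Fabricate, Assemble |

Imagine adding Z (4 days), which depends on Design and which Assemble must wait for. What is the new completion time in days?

21

Originally the plan takes 17 days.
With Z inserted, Assemble now waits for max(Design, Z).
New critical path: Design→Z→Assemble→Pressure = 9+4+4+4 = 21 ⇒ 21 days.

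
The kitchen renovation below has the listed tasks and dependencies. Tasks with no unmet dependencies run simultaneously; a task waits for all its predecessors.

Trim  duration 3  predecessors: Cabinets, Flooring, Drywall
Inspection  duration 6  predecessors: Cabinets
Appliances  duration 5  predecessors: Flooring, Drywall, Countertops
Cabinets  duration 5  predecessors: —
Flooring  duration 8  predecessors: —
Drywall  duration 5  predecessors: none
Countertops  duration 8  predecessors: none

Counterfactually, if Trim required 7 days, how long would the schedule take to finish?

As given, the longest chain is Flooring→Appliances = 8+5 = 13, so the finish is 13 days.
The longest path through Trim is only 11 days, so Trim has float 2.
The binding chain switches to Flooring→Trim = 8+7 = 15; finish 15 days.

15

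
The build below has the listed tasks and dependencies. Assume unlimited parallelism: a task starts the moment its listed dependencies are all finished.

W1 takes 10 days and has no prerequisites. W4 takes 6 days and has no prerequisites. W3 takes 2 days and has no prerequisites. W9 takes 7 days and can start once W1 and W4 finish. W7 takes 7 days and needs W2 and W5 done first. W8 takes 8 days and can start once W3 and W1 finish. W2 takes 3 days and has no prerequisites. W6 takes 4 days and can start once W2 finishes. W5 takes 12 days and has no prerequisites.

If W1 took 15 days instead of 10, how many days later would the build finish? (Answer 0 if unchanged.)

Actual critical path: W5→W7 = 12+7 = 19 ⇒ 19 days.
W1 is off the critical path — its longest chain is 18 days, giving 1 of slack.
Now W1→W8 = 15+8 = 23 is longest, so the finish becomes 23 days.
Change in finish: 23 − 19 = +4 days.

4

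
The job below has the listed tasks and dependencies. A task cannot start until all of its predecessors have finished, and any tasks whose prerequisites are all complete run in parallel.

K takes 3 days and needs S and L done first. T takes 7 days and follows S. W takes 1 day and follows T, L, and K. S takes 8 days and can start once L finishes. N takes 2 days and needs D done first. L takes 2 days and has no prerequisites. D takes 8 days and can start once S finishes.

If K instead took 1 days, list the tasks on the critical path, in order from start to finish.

L, S, D, N

As given, the longest chain is L→S→D→N = 2+8+8+2 = 20, so the finish is 20 days.
K has 6 days of float (longest path through it is 14).
The critical path is still L→S→D→N; finish is now 20 days.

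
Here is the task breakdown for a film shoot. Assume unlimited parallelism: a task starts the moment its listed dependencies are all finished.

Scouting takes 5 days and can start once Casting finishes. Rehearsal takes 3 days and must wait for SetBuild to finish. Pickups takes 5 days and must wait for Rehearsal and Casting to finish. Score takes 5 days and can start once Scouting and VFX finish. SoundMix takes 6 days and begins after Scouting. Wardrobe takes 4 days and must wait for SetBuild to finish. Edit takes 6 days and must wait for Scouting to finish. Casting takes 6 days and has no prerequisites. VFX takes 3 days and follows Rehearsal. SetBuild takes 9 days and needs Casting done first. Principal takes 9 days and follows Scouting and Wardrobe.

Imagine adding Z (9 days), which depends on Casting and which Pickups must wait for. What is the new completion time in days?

28

Originally the project takes 28 days.
With Z inserted, Pickups now waits for max(Rehearsal, Casting, Z).
New critical path: Casting→SetBuild→Wardrobe→Principal = 6+9+4+9 = 28 ⇒ 28 days.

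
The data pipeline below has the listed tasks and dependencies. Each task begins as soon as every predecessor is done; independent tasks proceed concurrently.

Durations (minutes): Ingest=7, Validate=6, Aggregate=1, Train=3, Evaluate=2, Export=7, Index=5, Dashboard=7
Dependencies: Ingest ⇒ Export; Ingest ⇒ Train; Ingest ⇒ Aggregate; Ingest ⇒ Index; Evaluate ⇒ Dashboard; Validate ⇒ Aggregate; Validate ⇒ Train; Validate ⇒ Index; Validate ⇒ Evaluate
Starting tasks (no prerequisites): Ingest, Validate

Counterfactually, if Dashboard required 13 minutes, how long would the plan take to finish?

The binding path is Validate→Evaluate→Dashboard = 6+2+7 = 15; finish at 15 minutes.
Since Dashboard is critical, the +6 change carries straight to that chain (now 21 minutes).
The critical path is still Validate→Evaluate→Dashboard; finish is now 21 minutes.

21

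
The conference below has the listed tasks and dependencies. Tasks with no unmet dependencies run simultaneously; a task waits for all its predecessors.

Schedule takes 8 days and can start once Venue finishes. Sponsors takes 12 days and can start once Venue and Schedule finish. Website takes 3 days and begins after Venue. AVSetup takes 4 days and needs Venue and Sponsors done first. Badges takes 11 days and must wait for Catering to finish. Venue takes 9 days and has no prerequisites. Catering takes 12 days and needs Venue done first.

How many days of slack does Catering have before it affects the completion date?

The longest chain is Venue→Schedule→Sponsors→AVSetup = 9+8+12+4 = 33; overall finish 33 days.
Catering finishes as early as 21 and must finish by 22.
So Catering can slip 22 − 21 = 1 day.

1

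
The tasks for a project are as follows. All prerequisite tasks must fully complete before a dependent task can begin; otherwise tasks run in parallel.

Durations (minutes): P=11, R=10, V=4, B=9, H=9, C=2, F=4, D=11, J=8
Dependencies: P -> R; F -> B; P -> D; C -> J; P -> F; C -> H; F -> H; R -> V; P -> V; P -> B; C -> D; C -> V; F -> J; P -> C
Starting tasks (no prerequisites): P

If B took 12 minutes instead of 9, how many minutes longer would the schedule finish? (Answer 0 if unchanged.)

Actual critical path: P→R→V = 11+10+4 = 25 ⇒ 25 minutes.
The longest path through B is only 24 minutes, so B has float 1.
Now P→F→B = 11+4+12 = 27 is longest, so the finish becomes 27 minutes.
Change in finish: 27 − 25 = +2 minutes.

2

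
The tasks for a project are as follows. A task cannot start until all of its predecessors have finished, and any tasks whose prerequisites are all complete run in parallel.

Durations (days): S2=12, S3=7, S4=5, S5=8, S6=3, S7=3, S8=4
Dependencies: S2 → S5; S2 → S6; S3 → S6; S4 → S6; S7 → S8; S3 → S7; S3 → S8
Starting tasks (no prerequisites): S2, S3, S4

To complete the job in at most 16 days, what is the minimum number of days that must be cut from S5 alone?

Current finish: 20 days; target: 16.
S5 is on every critical path, so each day cut from S5 cuts the finish by one (this holds down to a finish of 15).
Need 20 − 16 = 4 days off S5 → S5 becomes 4 days, finish becomes 16.

4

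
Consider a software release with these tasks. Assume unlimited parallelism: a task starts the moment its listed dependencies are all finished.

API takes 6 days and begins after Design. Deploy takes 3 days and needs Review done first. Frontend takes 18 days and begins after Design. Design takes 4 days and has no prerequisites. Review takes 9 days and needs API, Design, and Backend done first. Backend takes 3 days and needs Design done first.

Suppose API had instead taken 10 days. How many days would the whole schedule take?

As given, the longest chain is Design→API→Review→Deploy = 4+6+9+3 = 22, so the finish is 22 days.
API is on the critical path; changing it to 10 makes that path 26 days.
That remains the longest chain; total 26 days.

26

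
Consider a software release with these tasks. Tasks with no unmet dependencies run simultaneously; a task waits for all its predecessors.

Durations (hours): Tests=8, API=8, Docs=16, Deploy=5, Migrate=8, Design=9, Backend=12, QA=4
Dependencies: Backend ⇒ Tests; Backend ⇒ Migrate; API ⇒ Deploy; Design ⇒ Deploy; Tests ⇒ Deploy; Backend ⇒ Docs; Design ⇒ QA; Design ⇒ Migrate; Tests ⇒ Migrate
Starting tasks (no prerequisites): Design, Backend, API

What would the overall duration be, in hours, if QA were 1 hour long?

Critical path before the change: Backend→Tests→Migrate = 12+8+8 = 28 giving 28 hours.
The longest path through QA is only 13 hours, so QA has float 15.
That remains the longest chain; total 28 hours.

28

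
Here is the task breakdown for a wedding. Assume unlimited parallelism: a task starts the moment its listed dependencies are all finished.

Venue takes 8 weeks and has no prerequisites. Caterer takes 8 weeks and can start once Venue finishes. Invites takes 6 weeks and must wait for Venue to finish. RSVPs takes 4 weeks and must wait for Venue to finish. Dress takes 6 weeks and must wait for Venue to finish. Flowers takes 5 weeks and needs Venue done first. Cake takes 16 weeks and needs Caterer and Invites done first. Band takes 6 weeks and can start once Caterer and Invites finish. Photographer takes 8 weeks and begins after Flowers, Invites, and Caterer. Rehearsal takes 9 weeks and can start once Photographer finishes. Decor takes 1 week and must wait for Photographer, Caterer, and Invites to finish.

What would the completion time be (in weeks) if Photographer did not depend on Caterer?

32

Before: longest chain Venue→Caterer→Photographer→Rehearsal = 8+8+8+9 = 33, finish 33.
Without Caterer→Photographer, Photographer's earliest start moves from 16 to 14.
The longest chain is now Venue→Caterer→Cake = 8+8+16 = 32, so the project takes 32 weeks.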